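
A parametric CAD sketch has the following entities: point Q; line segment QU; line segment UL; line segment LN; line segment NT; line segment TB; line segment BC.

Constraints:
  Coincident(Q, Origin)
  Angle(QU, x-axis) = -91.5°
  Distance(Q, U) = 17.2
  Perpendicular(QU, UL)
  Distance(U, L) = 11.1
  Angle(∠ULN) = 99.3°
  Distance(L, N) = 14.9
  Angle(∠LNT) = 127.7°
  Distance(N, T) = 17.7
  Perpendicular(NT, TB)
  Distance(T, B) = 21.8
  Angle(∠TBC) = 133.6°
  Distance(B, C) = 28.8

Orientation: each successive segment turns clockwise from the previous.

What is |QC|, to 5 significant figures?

36.368

Q is at the origin; QU runs at -91.5° with length 17.2, so U = (-0.45024, -17.194). The perpendicularity gives UL at right angles to QU, so UL runs at 178.50°; with |UL| = 11.1, L = (-11.546, -16.904). ∠ULN = 99.3° gives LN at 97.800° from the x-axis; with |LN| = 14.9, N = (-13.569, -2.1414). ∠LNT = 127.7° gives NT at 45.500° from the x-axis; with |NT| = 17.7, T = (-1.1625, 10.483). The perpendicularity gives TB at right angles to NT, so TB runs at -44.500°; with |TB| = 21.8, B = (14.386, -4.7967). ∠TBC = 133.6° gives BC at -90.900° from the x-axis; with |BC| = 28.8, C = (13.934, -33.593). Then |QC| = |C − Q| = 36.368.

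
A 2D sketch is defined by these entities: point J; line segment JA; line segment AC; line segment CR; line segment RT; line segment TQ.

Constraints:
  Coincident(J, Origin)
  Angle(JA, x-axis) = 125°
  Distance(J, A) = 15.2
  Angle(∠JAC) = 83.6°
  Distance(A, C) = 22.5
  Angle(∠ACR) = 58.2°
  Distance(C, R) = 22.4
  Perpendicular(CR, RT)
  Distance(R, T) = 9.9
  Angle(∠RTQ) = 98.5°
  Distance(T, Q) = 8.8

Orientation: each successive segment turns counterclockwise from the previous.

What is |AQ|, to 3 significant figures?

8.13

J is at the origin; JA runs at 125.0° with length 15.2, so A = (-8.72, 12.5). ∠JAC = 83.6° gives AC at -139° from the x-axis; with |AC| = 22.5, C = (-25.6, -2.43). ∠ACR = 58.2° gives CR at -16.8° from the x-axis; with |CR| = 22.4, R = (-4.15, -8.90). CR ⟂ RT, so RT runs at 73.2°; with |RT| = 9.9, T = (-1.29, 0.575). ∠RTQ = 98.5° gives TQ at 155° from the x-axis; with |TQ| = 8.8, Q = (-9.25, 4.34). Then |AQ| = |Q − A| = 8.13.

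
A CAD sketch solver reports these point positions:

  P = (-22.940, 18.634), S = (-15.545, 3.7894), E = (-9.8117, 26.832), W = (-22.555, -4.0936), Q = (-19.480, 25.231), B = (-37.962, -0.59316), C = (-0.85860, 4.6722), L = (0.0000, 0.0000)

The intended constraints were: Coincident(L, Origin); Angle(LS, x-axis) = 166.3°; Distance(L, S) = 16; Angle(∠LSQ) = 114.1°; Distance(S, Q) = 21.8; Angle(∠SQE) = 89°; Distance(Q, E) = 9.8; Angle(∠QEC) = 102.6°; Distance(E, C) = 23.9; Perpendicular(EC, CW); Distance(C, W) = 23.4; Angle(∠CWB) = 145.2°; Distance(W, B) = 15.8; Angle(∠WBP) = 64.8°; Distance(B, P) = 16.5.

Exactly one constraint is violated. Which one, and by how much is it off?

Distance(B, P) = 16.5 — off by 7.90.

L = (0.00, 0.00) ✓; LS at 166.3° ✓; |LS| = 16.00 ✓; ∠LSQ = 114.1° ✓; |SQ| = 21.80 ✓; ∠SQE = 89.00° ✓; |QE| = 9.800 ✓; ∠QEC = 102.6° ✓; |EC| = 23.90 ✓; ∠(EC, CW) = 90.00° ✓; |CW| = 23.40 ✓; ∠CWB = 145.2° ✓; |WB| = 15.80 ✓; ∠WBP = 64.80° ✓; |BP| = 24.40 ✗.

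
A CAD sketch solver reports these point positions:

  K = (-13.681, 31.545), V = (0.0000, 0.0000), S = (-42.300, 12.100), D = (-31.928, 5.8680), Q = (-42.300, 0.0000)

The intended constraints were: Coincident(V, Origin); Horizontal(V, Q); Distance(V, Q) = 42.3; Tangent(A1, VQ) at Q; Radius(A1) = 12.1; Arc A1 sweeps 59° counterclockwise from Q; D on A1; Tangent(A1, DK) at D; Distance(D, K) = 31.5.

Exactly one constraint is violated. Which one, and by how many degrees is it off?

Tangent(A1, DK) at D — off by 4.40°.

V = (0.00, 0.00) ✓; V.y = 0.00, Q.y = 0.00 ✓; |VQ| = 42.30 ✓; ∠(SQ, QV) = 90.00° ✓; |SQ| = 12.10 ✓; bearing(S→D) − bearing(S→Q) = 59.00° ✓; |SD| = 12.10 ✓; ∠(SD, DK) = 94.40° ✗; |DK| = 31.50 ✓.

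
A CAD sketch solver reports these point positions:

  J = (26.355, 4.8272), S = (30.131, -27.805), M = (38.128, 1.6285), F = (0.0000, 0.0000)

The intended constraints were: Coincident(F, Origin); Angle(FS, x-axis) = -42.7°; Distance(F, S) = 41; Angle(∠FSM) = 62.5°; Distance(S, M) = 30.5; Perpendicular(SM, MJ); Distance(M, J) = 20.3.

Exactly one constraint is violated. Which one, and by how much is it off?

Distance(M, J) = 20.3 — off by 8.10.

F = (0.00, 0.00) ✓; FS at -42.70° ✓; |FS| = 41.00 ✓; ∠FSM = 62.50° ✓; |SM| = 30.50 ✓; ∠(SM, MJ) = 90.00° ✓; |MJ| = 12.20 ✗.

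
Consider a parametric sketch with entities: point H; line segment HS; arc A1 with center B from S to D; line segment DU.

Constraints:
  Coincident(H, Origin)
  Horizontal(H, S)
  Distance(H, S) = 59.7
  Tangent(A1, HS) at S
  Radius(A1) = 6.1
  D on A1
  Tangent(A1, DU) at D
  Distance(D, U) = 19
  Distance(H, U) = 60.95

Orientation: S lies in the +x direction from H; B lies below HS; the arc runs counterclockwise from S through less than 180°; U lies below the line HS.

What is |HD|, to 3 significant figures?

54.0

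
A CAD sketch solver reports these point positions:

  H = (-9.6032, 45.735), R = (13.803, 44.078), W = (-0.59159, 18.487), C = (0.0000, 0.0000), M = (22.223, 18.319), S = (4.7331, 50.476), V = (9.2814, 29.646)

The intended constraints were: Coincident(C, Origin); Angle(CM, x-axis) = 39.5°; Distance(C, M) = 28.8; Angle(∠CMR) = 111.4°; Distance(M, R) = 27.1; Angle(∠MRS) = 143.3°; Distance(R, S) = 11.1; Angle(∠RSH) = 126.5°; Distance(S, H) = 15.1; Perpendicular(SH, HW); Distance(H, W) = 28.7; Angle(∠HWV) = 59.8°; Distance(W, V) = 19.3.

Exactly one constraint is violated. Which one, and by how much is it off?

Distance(W, V) = 19.3 — off by 4.40.

C = (0.00, 0.00) ✓; CM at 39.50° ✓; |CM| = 28.80 ✓; ∠CMR = 111.4° ✓; |MR| = 27.10 ✓; ∠MRS = 143.3° ✓; |RS| = 11.10 ✓; ∠RSH = 126.5° ✓; |SH| = 15.10 ✓; ∠(SH, HW) = 90.00° ✓; |HW| = 28.70 ✓; ∠HWV = 59.80° ✓; |WV| = 14.90 ✗.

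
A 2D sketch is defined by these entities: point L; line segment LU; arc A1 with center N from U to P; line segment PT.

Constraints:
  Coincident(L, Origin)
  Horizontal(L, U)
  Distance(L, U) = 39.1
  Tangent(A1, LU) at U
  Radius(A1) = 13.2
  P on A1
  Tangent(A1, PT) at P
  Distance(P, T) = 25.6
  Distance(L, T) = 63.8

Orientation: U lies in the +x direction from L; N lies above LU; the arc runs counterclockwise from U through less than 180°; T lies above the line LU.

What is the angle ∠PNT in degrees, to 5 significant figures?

62.723°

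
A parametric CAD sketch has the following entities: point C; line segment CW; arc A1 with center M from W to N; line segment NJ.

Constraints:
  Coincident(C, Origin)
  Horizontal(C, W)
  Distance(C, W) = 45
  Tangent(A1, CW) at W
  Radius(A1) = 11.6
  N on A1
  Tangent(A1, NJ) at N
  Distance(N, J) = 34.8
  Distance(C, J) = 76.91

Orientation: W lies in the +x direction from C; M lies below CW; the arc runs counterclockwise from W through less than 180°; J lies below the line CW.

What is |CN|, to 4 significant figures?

42.56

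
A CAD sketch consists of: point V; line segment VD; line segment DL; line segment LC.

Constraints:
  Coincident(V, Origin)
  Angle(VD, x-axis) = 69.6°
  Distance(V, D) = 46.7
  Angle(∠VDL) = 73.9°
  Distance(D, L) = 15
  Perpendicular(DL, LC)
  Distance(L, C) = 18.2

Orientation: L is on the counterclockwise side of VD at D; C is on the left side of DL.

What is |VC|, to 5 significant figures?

26.747

V is at the origin; VD runs at 69.6° with length 46.7, so D = 46.7·(cos 69.6°, sin 69.6°) = (16.278, 43.771). ∠VDL = 73.9°, so DL runs at 69.6° + (180° − 73.9°) = 175.70° from the x-axis; with |DL| = 15.0, L = D + 15.0·(cos 175.70°, sin 175.70°) = (1.3205, 44.896). The perpendicularity gives LC at right angles to DL; with |LC| = 18.2 on the left of DL, C = L + 18.2·(-0.074979, -0.99719) = (-0.044075, 26.747). Then |VC| = |C − V| = 26.747.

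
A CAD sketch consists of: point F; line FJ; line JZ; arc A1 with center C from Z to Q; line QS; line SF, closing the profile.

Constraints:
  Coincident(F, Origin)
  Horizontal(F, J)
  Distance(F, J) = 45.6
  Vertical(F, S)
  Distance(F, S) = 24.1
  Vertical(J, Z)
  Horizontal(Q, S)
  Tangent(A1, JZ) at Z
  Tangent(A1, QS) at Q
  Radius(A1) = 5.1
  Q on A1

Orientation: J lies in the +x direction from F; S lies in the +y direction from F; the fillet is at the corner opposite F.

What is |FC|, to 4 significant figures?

44.74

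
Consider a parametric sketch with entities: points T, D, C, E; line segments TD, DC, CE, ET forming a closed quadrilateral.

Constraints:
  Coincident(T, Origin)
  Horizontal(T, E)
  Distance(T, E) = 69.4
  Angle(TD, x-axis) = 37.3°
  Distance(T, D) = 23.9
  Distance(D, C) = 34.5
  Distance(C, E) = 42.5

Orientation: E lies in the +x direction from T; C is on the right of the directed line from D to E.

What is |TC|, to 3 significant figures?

35.7

T is at the origin; T and E share the same y with |TE| = 69.4 and E in +x, so E = (69.4, 0). TD runs at 37.3° with |TD| = 23.9, so D = (19.0, 14.5). C is determined by |DC| = 34.5 and |CE| = 42.5 together: it lies at the intersection of circle(D, 34.5) and circle(E, 42.5). With |DE| = 52.4, the foot of the radical line on DE is 20.3 from D and the perpendicular offset is √(34.5² − 20.3²) = 27.9. Taking the right-of-DE solution: C = (30.9, -17.9).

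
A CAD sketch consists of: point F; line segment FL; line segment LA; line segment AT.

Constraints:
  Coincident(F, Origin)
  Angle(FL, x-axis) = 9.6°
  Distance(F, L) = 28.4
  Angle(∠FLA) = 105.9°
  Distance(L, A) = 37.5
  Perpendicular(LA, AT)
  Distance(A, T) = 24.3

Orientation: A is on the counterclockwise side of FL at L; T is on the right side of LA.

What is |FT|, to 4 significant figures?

68.66

F is at the origin; FL runs at 9.6° with length 28.4, so L = 28.4·(cos 9.6°, sin 9.6°) = (28.00, 4.736). ∠FLA = 105.9°, so LA runs at 9.6° + (180° − 105.9°) = 83.70° from the x-axis; with |LA| = 37.5, A = L + 37.5·(cos 83.70°, sin 83.70°) = (32.12, 42.01). The perpendicularity gives AT at right angles to LA; with |AT| = 24.3 on the right of LA, T = A + 24.3·(0.9940, -0.1097) = (56.27, 39.34). Then |FT| = |T − F| = 68.66.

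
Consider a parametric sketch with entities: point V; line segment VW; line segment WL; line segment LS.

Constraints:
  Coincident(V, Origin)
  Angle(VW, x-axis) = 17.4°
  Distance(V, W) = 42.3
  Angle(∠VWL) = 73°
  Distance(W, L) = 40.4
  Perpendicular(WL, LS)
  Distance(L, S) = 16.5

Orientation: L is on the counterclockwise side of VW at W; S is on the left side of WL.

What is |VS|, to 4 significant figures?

36.87

∠VWL = 73.0°, so WL runs at 17.4° + (180° − 73.0°) = 124.4° from the x-axis; with |WL| = 40.4, L = W + 40.4·(cos 124.4°, sin 124.4°) = (17.54, 45.98). The perpendicularity gives LS at right angles to WL; with |LS| = 16.5 on the left of WL, S = L + 16.5·(-0.8251, -0.5650) = (3.925, 36.66). Then |VS| = |S − V| = 36.87.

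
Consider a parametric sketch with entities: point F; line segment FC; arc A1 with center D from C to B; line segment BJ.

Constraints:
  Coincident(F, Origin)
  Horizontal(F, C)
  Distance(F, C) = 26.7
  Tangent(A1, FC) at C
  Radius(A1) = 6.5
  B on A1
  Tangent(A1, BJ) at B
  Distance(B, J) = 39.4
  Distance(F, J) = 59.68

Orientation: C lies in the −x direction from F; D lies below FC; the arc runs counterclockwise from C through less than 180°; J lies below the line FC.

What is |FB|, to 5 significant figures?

33.517

Checks: |DB| = 6.500 ✓; ∠(DB, BJ) = 90.00° ✓; |BJ| = 39.40 ✓; |FJ| = 59.68 ✓.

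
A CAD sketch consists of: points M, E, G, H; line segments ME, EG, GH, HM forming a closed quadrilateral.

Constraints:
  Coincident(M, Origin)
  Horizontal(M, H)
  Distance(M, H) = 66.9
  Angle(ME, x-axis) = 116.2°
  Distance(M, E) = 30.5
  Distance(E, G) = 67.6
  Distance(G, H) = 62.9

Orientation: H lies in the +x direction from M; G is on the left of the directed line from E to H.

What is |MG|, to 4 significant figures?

75.15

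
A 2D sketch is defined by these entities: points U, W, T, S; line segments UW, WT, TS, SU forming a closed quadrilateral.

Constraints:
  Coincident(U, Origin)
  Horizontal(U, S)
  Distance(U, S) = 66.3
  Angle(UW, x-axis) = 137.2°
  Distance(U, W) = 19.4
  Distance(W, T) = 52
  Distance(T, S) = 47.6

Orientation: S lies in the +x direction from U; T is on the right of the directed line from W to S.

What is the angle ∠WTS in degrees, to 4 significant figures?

110.0°

Checks: |WT| = 52.00 ✓; |TS| = 47.60 ✓.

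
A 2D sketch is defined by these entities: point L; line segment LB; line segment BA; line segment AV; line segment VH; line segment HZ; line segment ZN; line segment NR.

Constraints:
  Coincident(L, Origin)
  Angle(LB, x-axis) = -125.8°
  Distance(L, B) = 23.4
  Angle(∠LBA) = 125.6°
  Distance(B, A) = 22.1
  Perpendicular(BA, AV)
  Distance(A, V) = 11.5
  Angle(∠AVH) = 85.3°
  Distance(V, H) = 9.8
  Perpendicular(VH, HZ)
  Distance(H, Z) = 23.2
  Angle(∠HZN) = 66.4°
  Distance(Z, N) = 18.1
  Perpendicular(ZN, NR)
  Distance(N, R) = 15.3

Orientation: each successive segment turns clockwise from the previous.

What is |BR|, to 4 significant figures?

24.86

L is at the origin; LB runs at -125.8° with length 23.4, so B = (-13.69, -18.98). ∠LBA = 125.6° gives BA at 179.8° from the x-axis; with |BA| = 22.1, A = (-35.79, -18.90). BA ⟂ AV, so AV runs at 89.80°; with |AV| = 11.5, V = (-35.75, -7.402). ∠AVH = 85.3° gives VH at -4.900° from the x-axis; with |VH| = 9.8, H = (-25.98, -8.239). VH ⟂ HZ, so HZ runs at -94.90°; with |HZ| = 23.2, Z = (-27.97, -31.35). ∠HZN = 66.4° gives ZN at 151.5° from the x-axis; with |ZN| = 18.1, N = (-43.87, -22.72). The perpendicularity gives NR at right angles to ZN, so NR runs at 61.50°; with |NR| = 15.3, R = (-36.57, -9.272). Then |BR| = |R − B| = 24.86.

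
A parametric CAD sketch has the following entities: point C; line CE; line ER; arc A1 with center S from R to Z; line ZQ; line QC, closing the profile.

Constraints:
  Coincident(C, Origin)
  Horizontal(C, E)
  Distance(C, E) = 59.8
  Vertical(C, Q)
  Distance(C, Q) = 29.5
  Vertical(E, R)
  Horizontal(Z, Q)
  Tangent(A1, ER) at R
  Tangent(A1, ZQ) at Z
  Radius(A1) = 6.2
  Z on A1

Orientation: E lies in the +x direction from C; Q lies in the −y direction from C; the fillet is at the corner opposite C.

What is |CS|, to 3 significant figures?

58.4

CQ is vertical with |CQ| = 29.5 and Q on the −y side, so Q = (0.00, -29.5). The virtual corner opposite C is at (59.8, -29.5). Since A1 is tangent to ER there, SR ⟂ ER and the tangent condition forces SZ to be normal to ZQ, with radius 6.2, so the center S sits 6.2 in from both sides at S = (53.6, -23.3). Then |CS| = |S − C| = 58.4.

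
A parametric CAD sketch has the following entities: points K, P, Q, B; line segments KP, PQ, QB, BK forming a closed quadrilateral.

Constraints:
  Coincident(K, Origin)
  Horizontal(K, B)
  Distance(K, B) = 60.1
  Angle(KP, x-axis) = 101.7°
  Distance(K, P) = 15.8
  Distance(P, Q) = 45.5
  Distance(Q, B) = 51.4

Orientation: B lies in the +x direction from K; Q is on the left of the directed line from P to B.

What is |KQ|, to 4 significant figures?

54.37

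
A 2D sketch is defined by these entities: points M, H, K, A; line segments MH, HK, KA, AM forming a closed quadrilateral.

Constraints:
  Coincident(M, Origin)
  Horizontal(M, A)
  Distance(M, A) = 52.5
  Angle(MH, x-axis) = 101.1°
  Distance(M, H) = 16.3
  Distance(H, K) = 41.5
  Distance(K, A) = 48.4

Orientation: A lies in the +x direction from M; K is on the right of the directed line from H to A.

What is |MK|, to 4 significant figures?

25.43

M is at the origin; MA is horizontal with |MA| = 52.5 and A in +x, so A = (52.5, 0). MH runs at 101.1° with |MH| = 16.3, so H = (-3.138, 16.00). K is determined by |HK| = 41.5 and |KA| = 48.4 together: it lies at the intersection of circle(H, 41.5) and circle(A, 48.4). With |HA| = 57.89, the foot of the radical line on HA is 23.59 from H and the perpendicular offset is √(41.5² − 23.59²) = 34.14. Taking the right-of-HA solution: K = (10.10, -23.34).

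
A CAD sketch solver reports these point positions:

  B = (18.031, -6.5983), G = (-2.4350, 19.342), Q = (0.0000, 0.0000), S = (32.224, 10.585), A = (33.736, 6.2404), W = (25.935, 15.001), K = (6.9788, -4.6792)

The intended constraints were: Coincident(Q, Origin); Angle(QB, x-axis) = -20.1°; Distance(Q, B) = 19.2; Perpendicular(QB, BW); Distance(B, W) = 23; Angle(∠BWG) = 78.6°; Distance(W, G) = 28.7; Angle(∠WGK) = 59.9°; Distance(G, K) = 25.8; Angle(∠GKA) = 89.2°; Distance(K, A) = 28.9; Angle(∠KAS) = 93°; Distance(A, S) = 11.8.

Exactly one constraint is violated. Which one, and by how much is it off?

Distance(A, S) = 11.8 — off by 7.20.

Q = (0.00, 0.00) ✓; QB at -20.10° ✓; |QB| = 19.20 ✓; ∠(QB, BW) = 90.00° ✓; |BW| = 23.00 ✓; ∠BWG = 78.60° ✓; |WG| = 28.70 ✓; ∠WGK = 59.90° ✓; |GK| = 25.80 ✓; ∠GKA = 89.20° ✓; |KA| = 28.90 ✓; ∠KAS = 93.01° ✓; |AS| = 4.600 ✗.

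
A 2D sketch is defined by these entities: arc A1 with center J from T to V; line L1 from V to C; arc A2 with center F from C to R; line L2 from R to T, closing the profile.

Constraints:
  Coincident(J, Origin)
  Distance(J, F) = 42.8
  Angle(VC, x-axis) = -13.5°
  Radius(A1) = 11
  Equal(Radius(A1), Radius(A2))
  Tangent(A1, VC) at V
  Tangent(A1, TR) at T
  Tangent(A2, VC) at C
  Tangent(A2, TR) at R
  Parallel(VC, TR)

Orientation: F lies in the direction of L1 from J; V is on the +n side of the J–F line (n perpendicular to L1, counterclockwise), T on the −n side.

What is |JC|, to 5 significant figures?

44.191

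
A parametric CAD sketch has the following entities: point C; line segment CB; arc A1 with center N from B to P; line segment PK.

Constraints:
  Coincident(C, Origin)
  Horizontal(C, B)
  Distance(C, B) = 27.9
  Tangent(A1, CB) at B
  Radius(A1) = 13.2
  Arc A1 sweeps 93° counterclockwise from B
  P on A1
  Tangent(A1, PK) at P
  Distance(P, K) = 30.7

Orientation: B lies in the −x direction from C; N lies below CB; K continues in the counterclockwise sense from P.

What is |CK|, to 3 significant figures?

59.5

C is at the origin; C and B share the same y with |CB| = 27.9 and B on the −x side, so B = (-27.9, 0.00). A1 meets CB tangentially, so NB is at right angles to CB, so N = B + (0, -13.2) = (-27.9, -13.2). On A1, B sits at bearing 90° from N; a 93° counterclockwise sweep puts P at bearing 183°, so P = N + 13.2·(cos 183°, sin 183°) = (-41.1, -13.9). Tangency of A1 to PK means the radius NP is perpendicular to PK, so PK runs along (−sin 183°, cos 183°); with |PK| = 30.7, K = (-39.5, -44.5). Then |CK| = |K − C| = 59.5.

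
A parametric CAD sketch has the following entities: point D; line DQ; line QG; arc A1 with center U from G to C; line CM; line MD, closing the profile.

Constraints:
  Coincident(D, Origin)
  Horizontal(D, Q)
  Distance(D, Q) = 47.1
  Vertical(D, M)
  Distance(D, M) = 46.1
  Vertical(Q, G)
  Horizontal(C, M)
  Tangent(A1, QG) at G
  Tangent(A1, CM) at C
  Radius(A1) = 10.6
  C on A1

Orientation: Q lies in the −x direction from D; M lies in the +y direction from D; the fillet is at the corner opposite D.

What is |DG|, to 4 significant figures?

58.98

The virtual corner opposite D is at (-47.10, 46.10). The tangent condition forces UG to be normal to QG and tangency of A1 to CM means the radius UC is perpendicular to CM, with radius 10.6, so the center U sits 10.6 in from both sides at U = (-36.50, 35.50). That places the tangent points at G = (-47.10, 35.50) on QG and C = (-36.50, 46.10) on CM. Then |DG| = |G − D| = 58.98.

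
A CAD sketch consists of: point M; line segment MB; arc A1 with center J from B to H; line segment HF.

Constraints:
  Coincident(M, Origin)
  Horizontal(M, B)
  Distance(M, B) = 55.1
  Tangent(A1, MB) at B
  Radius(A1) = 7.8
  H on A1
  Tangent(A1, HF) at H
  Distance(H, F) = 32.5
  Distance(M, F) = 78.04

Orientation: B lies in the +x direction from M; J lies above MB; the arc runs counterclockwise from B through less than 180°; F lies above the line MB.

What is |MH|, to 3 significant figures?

63.2

Checks: M.y = 0.00, B.y = 0.00 ✓; |JH| = 7.800 ✓; ∠(JH, HF) = 90.00° ✓; |HF| = 32.50 ✓; |MF| = 78.04 ✓.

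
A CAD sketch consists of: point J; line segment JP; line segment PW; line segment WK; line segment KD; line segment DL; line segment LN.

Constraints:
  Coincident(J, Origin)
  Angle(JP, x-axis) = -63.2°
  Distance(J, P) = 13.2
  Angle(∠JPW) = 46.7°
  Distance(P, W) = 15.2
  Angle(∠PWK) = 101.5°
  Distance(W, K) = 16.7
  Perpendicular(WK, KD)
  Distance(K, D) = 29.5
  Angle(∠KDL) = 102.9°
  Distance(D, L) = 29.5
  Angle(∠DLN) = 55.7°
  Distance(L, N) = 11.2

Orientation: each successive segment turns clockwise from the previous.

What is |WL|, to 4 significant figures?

38.05

J is at the origin; JP runs at -63.2° with length 13.2, so P = (5.952, -11.78). ∠JPW = 46.7° gives PW at 163.5° from the x-axis; with |PW| = 15.2, W = (-8.622, -7.465). ∠PWK = 101.5° gives WK at 85.00° from the x-axis; with |WK| = 16.7, K = (-7.167, 9.171). The perpendicularity gives KD at right angles to WK, so KD runs at -5.000°; with |KD| = 29.5, D = (22.22, 6.600). ∠KDL = 102.9° gives DL at -82.10° from the x-axis; with |DL| = 29.5, L = (26.28, -22.62). Then |WL| = |L − W| = 38.05.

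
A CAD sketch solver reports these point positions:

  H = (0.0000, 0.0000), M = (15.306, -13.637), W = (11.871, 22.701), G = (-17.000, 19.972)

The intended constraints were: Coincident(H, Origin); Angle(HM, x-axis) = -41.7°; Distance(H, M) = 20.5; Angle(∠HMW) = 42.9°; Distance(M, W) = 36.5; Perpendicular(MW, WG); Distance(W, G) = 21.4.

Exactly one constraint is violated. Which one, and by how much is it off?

Distance(W, G) = 21.4 — off by 7.60.

H = (0.00, 0.00) ✓; HM at -41.70° ✓; |HM| = 20.50 ✓; ∠HMW = 42.90° ✓; |MW| = 36.50 ✓; ∠(MW, WG) = 90.00° ✓; |WG| = 29.00 ✗.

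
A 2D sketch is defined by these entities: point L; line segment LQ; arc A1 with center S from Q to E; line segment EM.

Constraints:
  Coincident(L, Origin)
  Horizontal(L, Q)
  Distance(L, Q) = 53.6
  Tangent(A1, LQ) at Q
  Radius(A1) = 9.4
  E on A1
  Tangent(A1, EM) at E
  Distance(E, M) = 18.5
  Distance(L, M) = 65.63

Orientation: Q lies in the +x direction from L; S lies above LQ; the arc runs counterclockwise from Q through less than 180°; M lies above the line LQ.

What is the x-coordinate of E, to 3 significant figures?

62.8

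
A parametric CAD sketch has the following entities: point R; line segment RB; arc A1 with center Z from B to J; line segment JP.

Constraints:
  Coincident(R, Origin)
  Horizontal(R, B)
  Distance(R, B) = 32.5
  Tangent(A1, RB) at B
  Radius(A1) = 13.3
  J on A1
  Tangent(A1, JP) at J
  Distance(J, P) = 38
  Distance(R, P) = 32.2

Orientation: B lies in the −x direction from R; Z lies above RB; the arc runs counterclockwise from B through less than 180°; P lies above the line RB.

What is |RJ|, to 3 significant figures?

23.2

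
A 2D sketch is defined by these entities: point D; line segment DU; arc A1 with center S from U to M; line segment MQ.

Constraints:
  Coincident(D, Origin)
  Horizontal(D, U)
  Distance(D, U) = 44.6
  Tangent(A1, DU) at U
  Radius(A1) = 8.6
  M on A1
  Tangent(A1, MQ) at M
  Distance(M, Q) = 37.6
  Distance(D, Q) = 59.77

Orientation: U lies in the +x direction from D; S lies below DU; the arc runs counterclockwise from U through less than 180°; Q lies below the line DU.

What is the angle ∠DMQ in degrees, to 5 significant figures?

106.28°

D is at the origin; DU is horizontal with |DU| = 44.6 and U on the +x side, so U = (44.600, 0.0000). A1 meets DU tangentially, so SU is at right angles to DU, so S = U + (0, -8.6) = (44.600, -8.6000). Since SM ⟂ MQ (tangency), |SQ| = √(8.6² + 37.6²) = 38.571 regardless of where M sits on A1. So Q lies on both circle(D, 59.77) and circle(S, 38.571); the below-DU intersection is Q = (37.531, -46.518). M is the foot of the tangent from Q: M = (36.007, -8.9485).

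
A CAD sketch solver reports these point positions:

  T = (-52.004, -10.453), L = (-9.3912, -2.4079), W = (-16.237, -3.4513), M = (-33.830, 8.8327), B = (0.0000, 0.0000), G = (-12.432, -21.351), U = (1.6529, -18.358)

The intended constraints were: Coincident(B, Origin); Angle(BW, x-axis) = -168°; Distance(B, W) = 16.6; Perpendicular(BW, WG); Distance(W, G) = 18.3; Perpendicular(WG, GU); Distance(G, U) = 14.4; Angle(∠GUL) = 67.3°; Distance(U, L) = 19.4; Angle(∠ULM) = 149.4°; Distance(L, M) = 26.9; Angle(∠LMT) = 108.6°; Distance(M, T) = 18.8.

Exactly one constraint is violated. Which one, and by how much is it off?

Distance(M, T) = 18.8 — off by 7.70.

B = (0.00, 0.00) ✓; BW at -168.0° ✓; |BW| = 16.60 ✓; ∠(BW, WG) = 90.00° ✓; |WG| = 18.30 ✓; ∠(WG, GU) = 90.00° ✓; |GU| = 14.40 ✓; ∠GUL = 67.30° ✓; |UL| = 19.40 ✓; ∠ULM = 149.4° ✓; |LM| = 26.90 ✓; ∠LMT = 108.6° ✓; |MT| = 26.50 ✗.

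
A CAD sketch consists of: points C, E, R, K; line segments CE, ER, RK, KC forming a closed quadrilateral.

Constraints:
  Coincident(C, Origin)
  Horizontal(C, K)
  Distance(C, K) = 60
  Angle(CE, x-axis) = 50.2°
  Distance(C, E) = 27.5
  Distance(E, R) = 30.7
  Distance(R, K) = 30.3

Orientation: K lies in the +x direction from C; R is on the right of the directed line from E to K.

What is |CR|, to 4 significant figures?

31.20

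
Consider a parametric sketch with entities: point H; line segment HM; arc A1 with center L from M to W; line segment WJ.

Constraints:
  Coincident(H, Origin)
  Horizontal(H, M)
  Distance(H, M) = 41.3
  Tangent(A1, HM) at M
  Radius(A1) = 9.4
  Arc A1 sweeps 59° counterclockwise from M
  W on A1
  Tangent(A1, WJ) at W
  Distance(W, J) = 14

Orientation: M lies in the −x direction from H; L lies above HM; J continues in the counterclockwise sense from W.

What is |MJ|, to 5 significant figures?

22.524

H is at the origin; H and M share the same y with |HM| = 41.3 and M on the −x side, so M = (-41.300, 0.0000). The tangent condition forces LM to be normal to HM, so L = M + (0, 9.4) = (-41.300, 9.4000). On A1, M sits at bearing -90° from L; a 59° counterclockwise sweep puts W at bearing -31°, so W = L + 9.4·(cos -31°, sin -31°) = (-33.243, 4.5586). A1 meets WJ tangentially, so LW is at right angles to WJ, so WJ runs along (−sin -31°, cos -31°); with |WJ| = 14.0, J = (-26.032, 16.559). Then |MJ| = |J − M| = 22.524.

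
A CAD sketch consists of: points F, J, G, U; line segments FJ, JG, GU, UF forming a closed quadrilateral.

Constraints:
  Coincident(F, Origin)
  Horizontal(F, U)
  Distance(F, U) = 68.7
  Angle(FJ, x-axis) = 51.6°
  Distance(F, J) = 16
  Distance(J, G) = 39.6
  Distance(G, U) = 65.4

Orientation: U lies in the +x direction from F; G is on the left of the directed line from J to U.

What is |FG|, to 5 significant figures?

55.187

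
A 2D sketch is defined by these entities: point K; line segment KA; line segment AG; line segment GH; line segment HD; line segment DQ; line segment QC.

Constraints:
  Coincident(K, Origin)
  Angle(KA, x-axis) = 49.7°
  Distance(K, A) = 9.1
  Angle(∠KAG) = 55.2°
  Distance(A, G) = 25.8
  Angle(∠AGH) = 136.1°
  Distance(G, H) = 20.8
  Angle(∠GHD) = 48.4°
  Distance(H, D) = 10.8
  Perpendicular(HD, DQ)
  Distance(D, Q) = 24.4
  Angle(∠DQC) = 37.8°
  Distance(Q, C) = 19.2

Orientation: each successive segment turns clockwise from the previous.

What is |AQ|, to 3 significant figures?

29.5

∠GHD = 48.4° gives HD at 109° from the x-axis; with |HD| = 10.8, D = (-1.15, -26.0). HD ⟂ DQ, so DQ runs at 19.4°; with |DQ| = 24.4, Q = (21.9, -17.9). Then |AQ| = |Q − A| = 29.5.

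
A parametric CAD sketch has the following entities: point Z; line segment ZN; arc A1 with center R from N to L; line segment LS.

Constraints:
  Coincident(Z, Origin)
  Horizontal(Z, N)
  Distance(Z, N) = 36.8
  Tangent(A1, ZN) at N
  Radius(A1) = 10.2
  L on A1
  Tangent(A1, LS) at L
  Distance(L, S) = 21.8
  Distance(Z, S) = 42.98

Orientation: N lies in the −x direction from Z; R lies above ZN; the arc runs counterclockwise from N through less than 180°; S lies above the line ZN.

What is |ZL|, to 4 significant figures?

28.75

Z is at the origin; ZN is horizontal with |ZN| = 36.8 and N on the −x side, so N = (-36.80, 0.000). Tangency of A1 to ZN means the radius RN is perpendicular to ZN, so R = N + (0, 10.2) = (-36.80, 10.20). Since RL ⟂ LS (tangency), |RS| = √(10.2² + 21.8²) = 24.07 regardless of where L sits on A1. So S lies on both circle(Z, 42.98) and circle(R, 24.07); the above-ZN intersection is S = (-28.00, 32.60). L is the foot of the tangent from S: L = (-26.62, 10.85).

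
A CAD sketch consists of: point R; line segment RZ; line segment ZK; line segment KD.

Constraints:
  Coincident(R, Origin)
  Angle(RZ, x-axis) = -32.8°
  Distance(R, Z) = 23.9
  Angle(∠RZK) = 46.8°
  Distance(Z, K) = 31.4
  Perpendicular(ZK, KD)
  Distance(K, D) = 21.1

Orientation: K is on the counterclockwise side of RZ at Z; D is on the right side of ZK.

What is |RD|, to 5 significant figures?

41.354

R is at the origin; RZ runs at -32.8° with length 23.9, so Z = 23.9·(cos -32.8°, sin -32.8°) = (20.090, -12.947). ∠RZK = 46.8°, so ZK runs at -32.8° + (180° − 46.8°) = 100.40° from the x-axis; with |ZK| = 31.4, K = Z + 31.4·(cos 100.40°, sin 100.40°) = (14.421, 17.937). ZK ⟂ KD; with |KD| = 21.1 on the right of ZK, D = K + 21.1·(0.98357, 0.18052) = (35.175, 21.746). Then |RD| = |D − R| = 41.354.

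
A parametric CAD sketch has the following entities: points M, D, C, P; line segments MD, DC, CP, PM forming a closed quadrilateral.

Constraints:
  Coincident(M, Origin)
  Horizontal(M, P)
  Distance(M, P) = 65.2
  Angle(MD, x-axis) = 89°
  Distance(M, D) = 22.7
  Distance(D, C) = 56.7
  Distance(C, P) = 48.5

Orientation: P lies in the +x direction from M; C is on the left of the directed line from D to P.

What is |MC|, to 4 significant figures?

69.69

Checks: M = (0.00, 0.00) ✓; |DC| = 56.70 ✓; |CP| = 48.50 ✓.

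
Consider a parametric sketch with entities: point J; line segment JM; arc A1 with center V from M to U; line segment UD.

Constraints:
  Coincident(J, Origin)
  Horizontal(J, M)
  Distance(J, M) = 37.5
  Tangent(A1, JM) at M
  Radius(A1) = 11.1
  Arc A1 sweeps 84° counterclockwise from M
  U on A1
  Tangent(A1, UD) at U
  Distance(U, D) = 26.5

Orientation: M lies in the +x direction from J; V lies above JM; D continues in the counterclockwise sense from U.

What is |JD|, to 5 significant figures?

62.848

J is at the origin; J and M share the same y with |JM| = 37.5 and M on the +x side, so M = (37.500, 0.0000). Since A1 is tangent to JM there, VM ⟂ JM, so V = M + (0, 11.1) = (37.500, 11.100). On A1, M sits at bearing -90° from V; an 84° counterclockwise sweep puts U at bearing -6°, so U = V + 11.1·(cos -6°, sin -6°) = (48.539, 9.9397). Since A1 is tangent to UD there, VU ⟂ UD, so UD runs along (−sin -6°, cos -6°); with |UD| = 26.5, D = (51.309, 36.295). Then |JD| = |D − J| = 62.848.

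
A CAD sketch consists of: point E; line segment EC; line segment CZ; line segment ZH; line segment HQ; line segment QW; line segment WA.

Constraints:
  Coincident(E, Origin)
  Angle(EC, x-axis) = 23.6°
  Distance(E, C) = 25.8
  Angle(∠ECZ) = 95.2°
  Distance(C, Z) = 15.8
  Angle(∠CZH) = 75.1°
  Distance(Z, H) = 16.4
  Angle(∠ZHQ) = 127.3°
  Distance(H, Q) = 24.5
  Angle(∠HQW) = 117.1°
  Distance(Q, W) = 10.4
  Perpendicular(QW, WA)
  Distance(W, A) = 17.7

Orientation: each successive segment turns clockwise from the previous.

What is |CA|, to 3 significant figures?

8.98

∠HQW = 117.1° gives QW at 78.3° from the x-axis; with |QW| = 10.4, W = (-1.65, 18.1). The perpendicularity gives WA at right angles to QW, so WA runs at -11.7°; with |WA| = 17.7, A = (15.7, 14.5). Then |CA| = |A − C| = 8.98.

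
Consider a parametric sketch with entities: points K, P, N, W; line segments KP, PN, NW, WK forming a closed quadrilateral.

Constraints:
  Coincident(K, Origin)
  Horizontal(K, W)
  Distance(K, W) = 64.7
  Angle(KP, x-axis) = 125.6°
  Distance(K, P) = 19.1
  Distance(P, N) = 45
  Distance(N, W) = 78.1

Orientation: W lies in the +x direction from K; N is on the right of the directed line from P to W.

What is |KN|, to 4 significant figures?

30.33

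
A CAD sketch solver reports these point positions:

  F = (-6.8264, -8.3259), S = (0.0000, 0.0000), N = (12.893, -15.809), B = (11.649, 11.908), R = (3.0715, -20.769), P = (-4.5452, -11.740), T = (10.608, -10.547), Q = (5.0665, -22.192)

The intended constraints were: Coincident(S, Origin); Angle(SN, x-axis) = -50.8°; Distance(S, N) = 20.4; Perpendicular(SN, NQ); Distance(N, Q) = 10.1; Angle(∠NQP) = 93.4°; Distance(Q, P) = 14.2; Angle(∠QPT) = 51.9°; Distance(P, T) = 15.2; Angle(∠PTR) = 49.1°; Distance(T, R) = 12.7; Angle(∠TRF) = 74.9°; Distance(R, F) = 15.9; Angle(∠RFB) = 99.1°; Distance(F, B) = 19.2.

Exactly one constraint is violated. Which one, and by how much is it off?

Distance(F, B) = 19.2 — off by 8.20.

S = (0.00, 0.00) ✓; SN at -50.80° ✓; |SN| = 20.40 ✓; ∠(SN, NQ) = 90.00° ✓; |NQ| = 10.10 ✓; ∠NQP = 93.40° ✓; |QP| = 14.20 ✓; ∠QPT = 51.90° ✓; |PT| = 15.20 ✓; ∠PTR = 49.10° ✓; |TR| = 12.70 ✓; ∠TRF = 74.90° ✓; |RF| = 15.90 ✓; ∠RFB = 99.10° ✓; |FB| = 27.40 ✗.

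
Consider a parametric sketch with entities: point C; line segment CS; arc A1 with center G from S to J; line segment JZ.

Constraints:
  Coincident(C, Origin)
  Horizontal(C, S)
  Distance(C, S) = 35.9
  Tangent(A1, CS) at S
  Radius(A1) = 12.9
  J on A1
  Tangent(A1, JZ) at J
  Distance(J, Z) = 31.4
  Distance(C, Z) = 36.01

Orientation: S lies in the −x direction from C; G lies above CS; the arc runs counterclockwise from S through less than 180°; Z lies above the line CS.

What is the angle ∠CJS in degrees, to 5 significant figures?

133.24°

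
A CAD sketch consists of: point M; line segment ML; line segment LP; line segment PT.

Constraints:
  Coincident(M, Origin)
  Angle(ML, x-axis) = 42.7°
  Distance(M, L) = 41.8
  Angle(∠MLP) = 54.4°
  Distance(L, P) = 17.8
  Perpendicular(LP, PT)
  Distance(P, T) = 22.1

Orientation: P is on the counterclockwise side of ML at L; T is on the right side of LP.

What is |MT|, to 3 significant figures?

56.5

M is at the origin; ML runs at 42.7° with length 41.8, so L = 41.8·(cos 42.7°, sin 42.7°) = (30.7, 28.3). ∠MLP = 54.4°, so LP runs at 42.7° + (180° − 54.4°) = 168° from the x-axis; with |LP| = 17.8, P = L + 17.8·(cos 168°, sin 168°) = (13.3, 32.0). The perpendicularity gives PT at right angles to LP; with |PT| = 22.1 on the right of LP, T = P + 22.1·(0.203, 0.979) = (17.8, 53.6). Then |MT| = |T − M| = 56.5.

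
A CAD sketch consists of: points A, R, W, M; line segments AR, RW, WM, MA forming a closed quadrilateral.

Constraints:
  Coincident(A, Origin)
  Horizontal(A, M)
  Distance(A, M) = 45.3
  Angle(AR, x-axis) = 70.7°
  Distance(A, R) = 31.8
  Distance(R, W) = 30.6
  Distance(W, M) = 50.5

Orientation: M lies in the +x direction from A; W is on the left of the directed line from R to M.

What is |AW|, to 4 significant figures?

60.03

Checks: |RW| = 30.60 ✓; |WM| = 50.50 ✓.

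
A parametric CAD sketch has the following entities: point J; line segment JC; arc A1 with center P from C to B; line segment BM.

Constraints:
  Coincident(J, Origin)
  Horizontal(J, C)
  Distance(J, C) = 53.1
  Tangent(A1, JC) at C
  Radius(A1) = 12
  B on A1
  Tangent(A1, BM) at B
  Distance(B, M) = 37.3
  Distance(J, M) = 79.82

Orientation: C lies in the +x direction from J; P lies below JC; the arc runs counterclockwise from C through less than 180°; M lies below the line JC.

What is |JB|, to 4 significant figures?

46.54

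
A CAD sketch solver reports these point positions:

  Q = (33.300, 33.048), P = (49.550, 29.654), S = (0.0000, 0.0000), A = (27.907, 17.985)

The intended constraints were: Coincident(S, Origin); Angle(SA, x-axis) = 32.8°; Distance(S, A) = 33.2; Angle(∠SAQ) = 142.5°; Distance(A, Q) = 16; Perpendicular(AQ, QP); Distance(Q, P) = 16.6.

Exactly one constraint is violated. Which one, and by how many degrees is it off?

Perpendicular(AQ, QP) — off by 7.90°.

S = (0.00, 0.00) ✓; SA at 32.80° ✓; |SA| = 33.20 ✓; ∠SAQ = 142.5° ✓; |AQ| = 16.00 ✓; ∠(AQ, QP) = 82.10° ✗; |QP| = 16.60 ✓.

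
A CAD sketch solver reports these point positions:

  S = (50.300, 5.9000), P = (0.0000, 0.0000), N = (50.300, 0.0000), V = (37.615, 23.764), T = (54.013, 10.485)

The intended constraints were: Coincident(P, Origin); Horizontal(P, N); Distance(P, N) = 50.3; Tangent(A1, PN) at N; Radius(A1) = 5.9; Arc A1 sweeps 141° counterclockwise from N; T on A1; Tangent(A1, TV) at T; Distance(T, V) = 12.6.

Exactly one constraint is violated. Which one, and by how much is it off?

Distance(T, V) = 12.6 — off by 8.50.

P = (0.00, 0.00) ✓; P.y = 0.00, N.y = 0.00 ✓; |PN| = 50.30 ✓; ∠(SN, NP) = 90.00° ✓; |SN| = 5.900 ✓; bearing(S→T) − bearing(S→N) = 141.0° ✓; |ST| = 5.900 ✓; ∠(ST, TV) = 90.00° ✓; |TV| = 21.10 ✗.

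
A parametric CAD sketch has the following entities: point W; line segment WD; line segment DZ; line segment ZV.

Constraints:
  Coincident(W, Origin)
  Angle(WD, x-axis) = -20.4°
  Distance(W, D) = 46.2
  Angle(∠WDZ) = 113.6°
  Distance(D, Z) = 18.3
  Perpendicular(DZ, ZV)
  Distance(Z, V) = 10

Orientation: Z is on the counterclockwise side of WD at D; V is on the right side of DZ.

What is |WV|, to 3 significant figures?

64.0

W is at the origin; WD runs at -20.4° with length 46.2, so D = 46.2·(cos -20.4°, sin -20.4°) = (43.3, -16.1). ∠WDZ = 113.6°, so DZ runs at -20.4° + (180° − 113.6°) = 46.0° from the x-axis; with |DZ| = 18.3, Z = D + 18.3·(cos 46.0°, sin 46.0°) = (56.0, -2.94). DZ is perpendicular to ZV; with |ZV| = 10.0 on the right of DZ, V = Z + 10.0·(0.719, -0.695) = (63.2, -9.89). Then |WV| = |V − W| = 64.0.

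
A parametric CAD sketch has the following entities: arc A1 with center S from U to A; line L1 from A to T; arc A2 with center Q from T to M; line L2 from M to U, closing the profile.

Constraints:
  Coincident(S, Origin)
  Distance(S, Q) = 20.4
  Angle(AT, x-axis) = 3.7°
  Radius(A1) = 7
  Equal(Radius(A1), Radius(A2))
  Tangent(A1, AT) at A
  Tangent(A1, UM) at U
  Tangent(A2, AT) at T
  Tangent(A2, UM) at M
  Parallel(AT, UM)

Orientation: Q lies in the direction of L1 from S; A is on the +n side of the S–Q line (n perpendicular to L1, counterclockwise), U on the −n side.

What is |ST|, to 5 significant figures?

21.568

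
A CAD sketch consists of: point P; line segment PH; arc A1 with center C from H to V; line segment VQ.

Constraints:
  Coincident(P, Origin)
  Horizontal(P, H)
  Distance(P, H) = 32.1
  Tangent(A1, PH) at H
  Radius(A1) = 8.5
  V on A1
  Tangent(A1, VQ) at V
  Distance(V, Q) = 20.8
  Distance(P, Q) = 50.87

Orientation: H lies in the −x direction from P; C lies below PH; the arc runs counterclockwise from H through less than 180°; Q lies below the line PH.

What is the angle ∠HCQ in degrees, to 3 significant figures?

154°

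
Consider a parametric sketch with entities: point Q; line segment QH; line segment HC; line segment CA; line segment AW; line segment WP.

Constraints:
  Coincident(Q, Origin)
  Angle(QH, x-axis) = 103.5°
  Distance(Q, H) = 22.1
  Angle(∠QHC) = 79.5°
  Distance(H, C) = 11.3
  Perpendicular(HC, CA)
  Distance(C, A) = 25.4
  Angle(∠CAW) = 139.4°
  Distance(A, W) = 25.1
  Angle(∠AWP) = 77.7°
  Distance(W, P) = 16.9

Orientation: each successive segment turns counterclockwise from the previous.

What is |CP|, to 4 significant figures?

40.79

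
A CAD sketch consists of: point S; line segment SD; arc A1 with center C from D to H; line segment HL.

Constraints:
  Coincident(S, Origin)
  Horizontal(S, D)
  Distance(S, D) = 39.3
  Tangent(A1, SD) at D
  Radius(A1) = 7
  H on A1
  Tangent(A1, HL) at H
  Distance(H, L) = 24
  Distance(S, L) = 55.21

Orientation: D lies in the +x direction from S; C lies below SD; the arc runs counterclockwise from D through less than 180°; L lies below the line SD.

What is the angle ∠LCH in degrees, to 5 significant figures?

73.740°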